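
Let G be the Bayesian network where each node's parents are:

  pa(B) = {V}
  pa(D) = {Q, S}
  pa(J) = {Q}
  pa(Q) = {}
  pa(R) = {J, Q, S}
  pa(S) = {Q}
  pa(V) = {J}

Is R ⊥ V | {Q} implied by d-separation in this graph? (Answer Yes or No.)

No

We examine all 4 paths between R and V:
Path 1: R ← Q → J → V
  Q is a fork here and Q is conditioned on, so the path is blocked at Q.
Path 2: R ← J → V
  J is a fork and J is not conditioned on — no node blocks this path, so it is active.
Path 3: R ← S ← Q → J → V
  Q is a fork here and Q is conditioned on, so the path is blocked at Q.
Path 4: R ← S → D ← Q → J → V
  D is a collider here and neither D nor any of its descendants is conditioned on, so the collider stays closed — the path is blocked at D.
Since the path R ← J → V is active, R and V are not d-separated given {Q}.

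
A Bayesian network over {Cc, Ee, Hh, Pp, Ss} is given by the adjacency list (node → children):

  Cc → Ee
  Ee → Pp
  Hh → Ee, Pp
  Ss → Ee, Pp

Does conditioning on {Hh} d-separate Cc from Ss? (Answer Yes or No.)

Yes — Cc and Ss are d-separated given {Hh}.

There are 3 undirected paths between Cc and Ss; checking each against the conditioning set {Hh}:
  1. Cc → Ee ← Hh → Pp ← Ss — Ee:collider[blocks]; Hh:fork[blocks]; Pp:collider[blocks] ⇒ blocked
  2. Cc → Ee → Pp ← Ss — Ee:chain[open]; Pp:collider[blocks] ⇒ blocked
  3. Cc → Ee ← Ss — Ee:collider[blocks] ⇒ blocked
Since every path is blocked, d-separation holds.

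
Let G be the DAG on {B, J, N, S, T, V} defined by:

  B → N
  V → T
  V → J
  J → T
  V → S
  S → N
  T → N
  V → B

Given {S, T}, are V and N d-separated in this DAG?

4 paths connect V and N; each must be blocked for d-separation to hold:
Path 1: V → B → N
  B is a chain and B is not conditioned on — no node blocks this path, so it is active.
Path 2: V → S → N
  S is a chain here and S is conditioned on, so the path is blocked at S.
Path 3: V → J → T → N
  T is a chain here and T is conditioned on, so the path is blocked at T.
Path 4: V → T → N
  T is a chain here and T is conditioned on, so the path is blocked at T.
At least one path is unblocked, so d-separation fails.

No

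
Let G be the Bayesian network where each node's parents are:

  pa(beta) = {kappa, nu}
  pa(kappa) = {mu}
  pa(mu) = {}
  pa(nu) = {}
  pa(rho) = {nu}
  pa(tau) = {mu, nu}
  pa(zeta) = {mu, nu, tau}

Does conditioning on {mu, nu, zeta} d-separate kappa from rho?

There are 5 undirected paths between kappa and rho; checking each against the conditioning set {mu, nu, zeta}:
Path 1: kappa ← mu → tau → zeta ← nu → rho
  mu is a fork here and mu is conditioned on, so the path is blocked at mu.
Path 2: kappa ← mu → tau ← nu → rho
  mu is a fork here and mu is conditioned on, so the path is blocked at mu.
Path 3: kappa ← mu → zeta ← tau ← nu → rho
  mu is a fork here and mu is conditioned on, so the path is blocked at mu.
Path 4: kappa ← mu → zeta ← nu → rho
  mu is a fork here and mu is conditioned on, so the path is blocked at mu.
Path 5: kappa → beta ← nu → rho
  beta is a collider here and neither beta nor any of its descendants is conditioned on, so the collider stays closed — the path is blocked at beta.
Since every path is blocked, d-separation holds.

Yes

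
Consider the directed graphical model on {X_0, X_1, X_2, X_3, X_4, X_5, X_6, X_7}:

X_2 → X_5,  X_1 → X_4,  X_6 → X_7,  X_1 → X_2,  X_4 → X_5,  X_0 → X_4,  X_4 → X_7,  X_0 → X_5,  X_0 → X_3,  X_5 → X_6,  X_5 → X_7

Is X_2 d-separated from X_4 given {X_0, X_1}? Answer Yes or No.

We examine all 5 paths between X_2 and X_4:
  1. X_2 → X_5 ← X_4 — X_5:collider[blocks] ⇒ blocked
  2. X_2 → X_5 → X_7 ← X_4 — X_5:chain[open]; X_7:collider[blocks] ⇒ blocked
  3. X_2 → X_5 → X_6 → X_7 ← X_4 — X_5:chain[open]; X_6:chain[open]; X_7:collider[blocks] ⇒ blocked
  4. X_2 → X_5 ← X_0 → X_4 — X_5:collider[blocks]; X_0:fork[blocks] ⇒ blocked
  5. X_2 ← X_1 → X_4 — X_1:fork[blocks] ⇒ blocked
Every path is blocked, so X_2 and X_4 are d-separated given {X_0, X_1}.

Yes — X_2 and X_4 are d-separated given {X_0, X_1}.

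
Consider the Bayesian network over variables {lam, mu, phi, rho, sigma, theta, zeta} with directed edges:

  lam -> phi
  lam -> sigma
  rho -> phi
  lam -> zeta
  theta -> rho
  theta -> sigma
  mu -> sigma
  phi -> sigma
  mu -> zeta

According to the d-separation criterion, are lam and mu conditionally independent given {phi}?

Yes

4 paths connect lam and mu; each must be blocked for d-separation to hold:
Path 1: lam → zeta ← mu
  zeta is a collider here and neither zeta nor any of its descendants is conditioned on, so the collider stays closed — the path is blocked at zeta.
Path 2: lam → sigma ← mu
  sigma is a collider here and neither sigma nor any of its descendants is conditioned on, so the collider stays closed — the path is blocked at sigma.
Path 3: lam → phi ← rho ← theta → sigma ← mu
  sigma is a collider here and neither sigma nor any of its descendants is conditioned on, so the collider stays closed — the path is blocked at sigma.
Path 4: lam → phi → sigma ← mu
  phi is a chain here and phi is conditioned on, so the path is blocked at phi.
All paths are blocked; lam ⊥ mu | {phi} holds.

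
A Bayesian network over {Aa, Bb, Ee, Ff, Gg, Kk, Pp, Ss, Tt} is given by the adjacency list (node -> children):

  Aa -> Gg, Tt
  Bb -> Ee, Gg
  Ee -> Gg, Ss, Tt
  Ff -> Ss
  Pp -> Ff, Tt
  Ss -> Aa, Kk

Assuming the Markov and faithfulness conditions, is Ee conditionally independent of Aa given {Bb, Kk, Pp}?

Enumerating the 6 paths from Ee to Aa and testing each for blocking by {Bb, Kk, Pp}:
  1. Ee → Gg ← Aa — Gg:collider[blocks] ⇒ blocked
  2. Ee → Tt ← Aa — Tt:collider[blocks] ⇒ blocked
  3. Ee → Tt ← Pp → Ff → Ss → Aa — Tt:collider[blocks]; Pp:fork[blocks]; Ff:chain[open]; Ss:chain[open] ⇒ blocked
  4. Ee → Ss ← Ff ← Pp → Tt ← Aa — Ss:collider[open]; Ff:chain[open]; Pp:fork[blocks]; Tt:collider[blocks] ⇒ blocked
  5. Ee → Ss → Aa — Ss:chain[open] ⇒ active
  6. Ee ← Bb → Gg ← Aa — Bb:fork[blocks]; Gg:collider[blocks] ⇒ blocked
At least one path is unblocked, so d-separation fails.

No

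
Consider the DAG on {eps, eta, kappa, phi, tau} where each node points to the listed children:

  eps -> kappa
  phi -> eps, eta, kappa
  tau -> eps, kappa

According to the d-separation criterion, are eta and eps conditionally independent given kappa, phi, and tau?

Yes

There are 3 undirected paths between eta and eps; checking each against the conditioning set {kappa, phi, tau}:
Path 1: eta ← phi → kappa ← tau → eps
  phi is a fork here and phi is conditioned on, so the path is blocked at phi.
Path 2: eta ← phi → kappa ← eps
  phi is a fork here and phi is conditioned on, so the path is blocked at phi.
Path 3: eta ← phi → eps
  phi is a fork here and phi is conditioned on, so the path is blocked at phi.
All paths are blocked; eta ⊥ eps | {kappa, phi, tau} holds.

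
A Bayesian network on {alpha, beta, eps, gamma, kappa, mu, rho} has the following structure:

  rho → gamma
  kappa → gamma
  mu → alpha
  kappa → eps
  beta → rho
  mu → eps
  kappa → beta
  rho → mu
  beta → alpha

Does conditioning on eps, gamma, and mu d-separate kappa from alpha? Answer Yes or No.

No

We examine all 6 paths between kappa and alpha:
  1. kappa → gamma ← rho → mu → alpha — gamma:collider[open]; rho:fork[open]; mu:chain[blocks] ⇒ blocked
  2. kappa → gamma ← rho ← beta → alpha — gamma:collider[open]; rho:chain[open]; beta:fork[open] ⇒ active
  3. kappa → beta → rho → mu → alpha — beta:chain[open]; rho:chain[open]; mu:chain[blocks] ⇒ blocked
  4. kappa → beta → alpha — beta:chain[open] ⇒ active
  5. kappa → eps ← mu ← rho ← beta → alpha — eps:collider[open]; mu:chain[blocks]; rho:chain[open]; beta:fork[open] ⇒ blocked
  6. kappa → eps ← mu → alpha — eps:collider[open]; mu:fork[blocks] ⇒ blocked
Because an active path exists, kappa and alpha are not d-separated.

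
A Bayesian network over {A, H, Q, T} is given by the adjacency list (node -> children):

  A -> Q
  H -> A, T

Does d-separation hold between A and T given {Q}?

There is one path between A and T:
Path 1: A ← H → T
  H is a fork and H is not conditioned on — no node blocks this path, so it is active.
Because an active path exists, A and T are not d-separated.

No — A and T are not d-separated given {Q}.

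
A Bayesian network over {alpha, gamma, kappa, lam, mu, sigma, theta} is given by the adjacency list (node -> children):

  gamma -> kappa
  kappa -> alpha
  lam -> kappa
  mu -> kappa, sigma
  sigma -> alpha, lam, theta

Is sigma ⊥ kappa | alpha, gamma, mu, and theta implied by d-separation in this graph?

There are 3 undirected paths between sigma and kappa; checking each against the conditioning set {alpha, gamma, mu, theta}:
Path 1: sigma → alpha ← kappa
  alpha is a collider and alpha is conditioned on, which opens it — no node blocks this path, so it is active.
Path 2: sigma → lam → kappa
  lam is a chain and lam is not conditioned on — no node blocks this path, so it is active.
Path 3: sigma ← mu → kappa
  mu is a fork here and mu is conditioned on, so the path is blocked at mu.
Because an active path exists, sigma and kappa are not d-separated.

No — sigma and kappa are not d-separated given {alpha, gamma, mu, theta}.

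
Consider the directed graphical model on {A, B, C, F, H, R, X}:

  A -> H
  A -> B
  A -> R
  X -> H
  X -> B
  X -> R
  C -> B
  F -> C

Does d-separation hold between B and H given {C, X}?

Enumerating the 4 paths from B to H and testing each for blocking by {C, X}:
Path 1: B ← A → R ← X → H
  R is a collider here and neither R nor any of its descendants is conditioned on, so the collider stays closed — the path is blocked at R.
Path 2: B ← A → H
  A is a fork and A is not conditioned on — no node blocks this path, so it is active.
Path 3: B ← X → R ← A → H
  X is a fork here and X is conditioned on, so the path is blocked at X.
Path 4: B ← X → H
  X is a fork here and X is conditioned on, so the path is blocked at X.
Because an active path exists, B and H are not d-separated.

No — B and H are not d-separated given {C, X}.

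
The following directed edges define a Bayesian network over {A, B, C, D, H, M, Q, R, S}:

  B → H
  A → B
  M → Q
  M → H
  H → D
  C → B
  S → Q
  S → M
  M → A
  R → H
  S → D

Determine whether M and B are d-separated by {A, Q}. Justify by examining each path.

Enumerating the 4 paths from M to B and testing each for blocking by {A, Q}:
Path 1: M → Q ← S → D ← H ← B
  D is a collider here and neither D nor any of its descendants is conditioned on, so the collider stays closed — the path is blocked at D.
Path 2: M → A → B
  A is a chain here and A is conditioned on, so the path is blocked at A.
Path 3: M ← S → D ← H ← B
  D is a collider here and neither D nor any of its descendants is conditioned on, so the collider stays closed — the path is blocked at D.
Path 4: M → H ← B
  H is a collider here and neither H nor any of its descendants is conditioned on, so the collider stays closed — the path is blocked at H.
Every path is blocked, so M and B are d-separated given {A, Q}.

Yes — M and B are d-separated given {A, Q}.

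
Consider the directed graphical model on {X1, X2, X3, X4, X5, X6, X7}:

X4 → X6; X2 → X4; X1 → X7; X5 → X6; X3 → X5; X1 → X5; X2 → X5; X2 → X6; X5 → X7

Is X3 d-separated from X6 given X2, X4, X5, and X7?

Yes — X3 and X6 are d-separated given {X2, X4, X5, X7}.

There are 3 undirected paths between X3 and X6; checking each against the conditioning set {X2, X4, X5, X7}:
Path 1: X3 → X5 → X6
  X5 is a chain here and X5 is conditioned on, so the path is blocked at X5.
Path 2: X3 → X5 ← X2 → X6
  X2 is a fork here and X2 is conditioned on, so the path is blocked at X2.
Path 3: X3 → X5 ← X2 → X4 → X6
  X2 is a fork here and X2 is conditioned on, so the path is blocked at X2.
Since every path is blocked, d-separation holds.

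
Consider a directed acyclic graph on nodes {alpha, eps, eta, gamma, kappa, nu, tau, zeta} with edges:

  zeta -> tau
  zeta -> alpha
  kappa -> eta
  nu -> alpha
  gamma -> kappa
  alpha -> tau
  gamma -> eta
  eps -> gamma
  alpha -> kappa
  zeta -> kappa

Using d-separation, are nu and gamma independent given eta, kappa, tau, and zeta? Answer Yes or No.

6 paths connect nu and gamma; each must be blocked for d-separation to hold:
Path 1: nu → alpha ← zeta → kappa → eta ← gamma
  zeta is a fork here and zeta is conditioned on, so the path is blocked at zeta.
Path 2: nu → alpha ← zeta → kappa ← gamma
  zeta is a fork here and zeta is conditioned on, so the path is blocked at zeta.
Path 3: nu → alpha → tau ← zeta → kappa → eta ← gamma
  zeta is a fork here and zeta is conditioned on, so the path is blocked at zeta.
Path 4: nu → alpha → tau ← zeta → kappa ← gamma
  zeta is a fork here and zeta is conditioned on, so the path is blocked at zeta.
Path 5: nu → alpha → kappa → eta ← gamma
  kappa is a chain here and kappa is conditioned on, so the path is blocked at kappa.
Path 6: nu → alpha → kappa ← gamma
  alpha is a chain and alpha is not conditioned on; kappa is a collider and kappa is conditioned on, which opens it — no node blocks this path, so it is active.
Since the path nu → alpha → kappa ← gamma is active, nu and gamma are not d-separated given {eta, kappa, tau, zeta}.

No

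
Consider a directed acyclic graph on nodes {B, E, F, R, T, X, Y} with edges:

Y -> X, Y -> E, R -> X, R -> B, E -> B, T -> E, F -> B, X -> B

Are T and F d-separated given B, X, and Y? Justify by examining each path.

No

There are 3 undirected paths between T and F; checking each against the conditioning set {B, X, Y}:
  1. T → E → B ← F — E:chain[open]; B:collider[open] ⇒ active
  2. T → E ← Y → X → B ← F — E:collider[open]; Y:fork[blocks]; X:chain[blocks]; B:collider[open] ⇒ blocked
  3. T → E ← Y → X ← R → B ← F — E:collider[open]; Y:fork[blocks]; X:collider[open]; R:fork[open]; B:collider[open] ⇒ blocked
Since the path T → E → B ← F is active, T and F are not d-separated given {B, X, Y}.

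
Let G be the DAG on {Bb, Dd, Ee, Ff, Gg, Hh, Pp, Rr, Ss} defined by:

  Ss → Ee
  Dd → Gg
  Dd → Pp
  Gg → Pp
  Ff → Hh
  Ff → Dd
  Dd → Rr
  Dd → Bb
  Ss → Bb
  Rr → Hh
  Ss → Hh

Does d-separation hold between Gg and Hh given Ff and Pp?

There are 6 undirected paths between Gg and Hh; checking each against the conditioning set {Ff, Pp}:
Path 1: Gg → Pp ← Dd → Bb ← Ss → Hh
  Bb is a collider here and neither Bb nor any of its descendants is conditioned on, so the collider stays closed — the path is blocked at Bb.
Path 2: Gg → Pp ← Dd ← Ff → Hh
  Ff is a fork here and Ff is conditioned on, so the path is blocked at Ff.
Path 3: Gg → Pp ← Dd → Rr → Hh
  Pp is a collider and Pp is conditioned on, which opens it; Dd is a fork and Dd is not conditioned on; Rr is a chain and Rr is not conditioned on — no node blocks this path, so it is active.
Path 4: Gg ← Dd → Bb ← Ss → Hh
  Bb is a collider here and neither Bb nor any of its descendants is conditioned on, so the collider stays closed — the path is blocked at Bb.
Path 5: Gg ← Dd ← Ff → Hh
  Ff is a fork here and Ff is conditioned on, so the path is blocked at Ff.
Path 6: Gg ← Dd → Rr → Hh
  Dd is a fork and Dd is not conditioned on; Rr is a chain and Rr is not conditioned on — no node blocks this path, so it is active.
Because an active path exists, Gg and Hh are not d-separated.

No — Gg and Hh are not d-separated given {Ff, Pp}.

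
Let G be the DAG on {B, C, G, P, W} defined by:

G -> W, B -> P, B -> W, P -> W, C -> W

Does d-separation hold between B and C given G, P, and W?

We examine all 2 paths between B and C:
  1. B → W ← C — W:collider[open] ⇒ active
  2. B → P → W ← C — P:chain[blocks]; W:collider[open] ⇒ blocked
Since the path B → W ← C is active, B and C are not d-separated given {G, P, W}.

No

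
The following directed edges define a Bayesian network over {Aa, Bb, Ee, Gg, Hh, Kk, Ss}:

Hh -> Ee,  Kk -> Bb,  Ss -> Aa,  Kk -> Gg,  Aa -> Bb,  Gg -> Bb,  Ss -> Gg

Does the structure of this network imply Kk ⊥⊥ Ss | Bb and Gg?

Enumerating the 4 paths from Kk to Ss and testing each for blocking by {Bb, Gg}:
  1. Kk → Gg ← Ss — Gg:collider[open] ⇒ active
  2. Kk → Gg → Bb ← Aa ← Ss — Gg:chain[blocks]; Bb:collider[open]; Aa:chain[open] ⇒ blocked
  3. Kk → Bb ← Gg ← Ss — Bb:collider[open]; Gg:chain[blocks] ⇒ blocked
  4. Kk → Bb ← Aa ← Ss — Bb:collider[open]; Aa:chain[open] ⇒ active
Since the path Kk → Gg ← Ss is active, Kk and Ss are not d-separated given {Bb, Gg}.

No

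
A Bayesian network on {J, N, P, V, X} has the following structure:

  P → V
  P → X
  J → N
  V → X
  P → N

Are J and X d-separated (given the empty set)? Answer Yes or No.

Yes — J and X are d-separated given ∅.

Enumerating the 2 paths from J to X and testing each for blocking by ∅:
Path 1: J → N ← P → X
  N is a collider here and neither N nor any of its descendants is conditioned on, so the collider stays closed — the path is blocked at N.
Path 2: J → N ← P → V → X
  N is a collider here and neither N nor any of its descendants is conditioned on, so the collider stays closed — the path is blocked at N.
Every path is blocked, so J and X are d-separated given ∅.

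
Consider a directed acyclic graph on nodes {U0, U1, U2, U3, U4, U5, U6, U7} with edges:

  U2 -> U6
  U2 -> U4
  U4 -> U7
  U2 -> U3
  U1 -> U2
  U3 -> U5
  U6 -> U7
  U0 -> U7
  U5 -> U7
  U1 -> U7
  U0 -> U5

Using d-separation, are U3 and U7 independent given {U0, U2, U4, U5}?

Enumerating the 5 paths from U3 to U7 and testing each for blocking by {U0, U2, U4, U5}:
  1. U3 → U5 ← U0 → U7 — U5:collider[open]; U0:fork[blocks] ⇒ blocked
  2. U3 → U5 → U7 — U5:chain[blocks] ⇒ blocked
  3. U3 ← U2 → U6 → U7 — U2:fork[blocks]; U6:chain[open] ⇒ blocked
  4. U3 ← U2 → U4 → U7 — U2:fork[blocks]; U4:chain[blocks] ⇒ blocked
  5. U3 ← U2 ← U1 → U7 — U2:chain[blocks]; U1:fork[open] ⇒ blocked
All paths are blocked; U3 ⊥ U7 | {U0, U2, U4, U5} holds.

Yes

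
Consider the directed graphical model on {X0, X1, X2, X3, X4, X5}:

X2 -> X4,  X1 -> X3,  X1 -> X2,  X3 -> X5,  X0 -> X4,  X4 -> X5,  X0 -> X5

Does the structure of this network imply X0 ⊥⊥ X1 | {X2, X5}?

There are 4 undirected paths between X0 and X1; checking each against the conditioning set {X2, X5}:
Path 1: X0 → X5 ← X3 ← X1
  X5 is a collider and X5 is conditioned on, which opens it; X3 is a chain and X3 is not conditioned on — no node blocks this path, so it is active.
Path 2: X0 → X5 ← X4 ← X2 ← X1
  X2 is a chain here and X2 is conditioned on, so the path is blocked at X2.
Path 3: X0 → X4 → X5 ← X3 ← X1
  X4 is a chain and X4 is not conditioned on; X5 is a collider and X5 is conditioned on, which opens it; X3 is a chain and X3 is not conditioned on — no node blocks this path, so it is active.
Path 4: X0 → X4 ← X2 ← X1
  X2 is a chain here and X2 is conditioned on, so the path is blocked at X2.
Because an active path exists, X0 and X1 are not d-separated.

No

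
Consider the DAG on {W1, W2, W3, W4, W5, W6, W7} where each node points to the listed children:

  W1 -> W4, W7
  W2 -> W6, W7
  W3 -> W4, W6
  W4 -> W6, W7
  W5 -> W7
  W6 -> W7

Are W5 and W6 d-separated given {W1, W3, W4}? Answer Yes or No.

Yes — W5 and W6 are d-separated given {W1, W3, W4}.

6 paths connect W5 and W6; each must be blocked for d-separation to hold:
  1. W5 → W7 ← W1 → W4 ← W3 → W6 — W7:collider[blocks]; W1:fork[blocks]; W4:collider[open]; W3:fork[blocks] ⇒ blocked
  2. W5 → W7 ← W1 → W4 → W6 — W7:collider[blocks]; W1:fork[blocks]; W4:chain[blocks] ⇒ blocked
  3. W5 → W7 ← W6 — W7:collider[blocks] ⇒ blocked
  4. W5 → W7 ← W4 ← W3 → W6 — W7:collider[blocks]; W4:chain[blocks]; W3:fork[blocks] ⇒ blocked
  5. W5 → W7 ← W4 → W6 — W7:collider[blocks]; W4:fork[blocks] ⇒ blocked
  6. W5 → W7 ← W2 → W6 — W7:collider[blocks]; W2:fork[open] ⇒ blocked
Every path is blocked, so W5 and W6 are d-separated given {W1, W3, W4}.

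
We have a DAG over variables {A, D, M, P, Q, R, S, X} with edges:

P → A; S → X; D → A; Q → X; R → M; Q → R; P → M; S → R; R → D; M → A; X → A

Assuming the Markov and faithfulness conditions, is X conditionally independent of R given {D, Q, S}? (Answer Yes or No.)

Yes

We examine all 5 paths between X and R:
Path 1: X ← S → R
  S is a fork here and S is conditioned on, so the path is blocked at S.
Path 2: X ← Q → R
  Q is a fork here and Q is conditioned on, so the path is blocked at Q.
Path 3: X → A ← P → M ← R
  A is a collider here and neither A nor any of its descendants is conditioned on, so the collider stays closed — the path is blocked at A.
Path 4: X → A ← M ← R
  A is a collider here and neither A nor any of its descendants is conditioned on, so the collider stays closed — the path is blocked at A.
Path 5: X → A ← D ← R
  A is a collider here and neither A nor any of its descendants is conditioned on, so the collider stays closed — the path is blocked at A.
Since every path is blocked, d-separation holds.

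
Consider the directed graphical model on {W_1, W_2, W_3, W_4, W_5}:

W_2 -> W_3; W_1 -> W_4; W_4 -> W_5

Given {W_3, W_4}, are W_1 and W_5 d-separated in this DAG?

Yes — W_1 and W_5 are d-separated given {W_3, W_4}.

Only one path connects W_1 and W_5:
Path 1: W_1 → W_4 → W_5
  W_4 is a chain here and W_4 is conditioned on, so the path is blocked at W_4.
Since every path is blocked, d-separation holds.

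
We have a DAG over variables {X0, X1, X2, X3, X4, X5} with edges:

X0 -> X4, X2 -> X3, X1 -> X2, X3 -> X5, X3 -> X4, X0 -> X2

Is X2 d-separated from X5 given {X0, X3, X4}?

Yes

We examine all 2 paths between X2 and X5:
  1. X2 → X3 → X5 — X3:chain[blocks] ⇒ blocked
  2. X2 ← X0 → X4 ← X3 → X5 — X0:fork[blocks]; X4:collider[open]; X3:fork[blocks] ⇒ blocked
Since every path is blocked, d-separation holds.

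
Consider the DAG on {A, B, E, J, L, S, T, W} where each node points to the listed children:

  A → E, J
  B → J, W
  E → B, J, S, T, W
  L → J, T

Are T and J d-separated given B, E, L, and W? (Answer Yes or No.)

Yes — T and J are d-separated given {B, E, L, W}.

We examine all 5 paths between T and J:
Path 1: T ← E → W ← B → J
  E is a fork here and E is conditioned on, so the path is blocked at E.
Path 2: T ← E ← A → J
  E is a chain here and E is conditioned on, so the path is blocked at E.
Path 3: T ← E → J
  E is a fork here and E is conditioned on, so the path is blocked at E.
Path 4: T ← E → B → J
  E is a fork here and E is conditioned on, so the path is blocked at E.
Path 5: T ← L → J
  L is a fork here and L is conditioned on, so the path is blocked at L.
Every path is blocked, so T and J are d-separated given {B, E, L, W}.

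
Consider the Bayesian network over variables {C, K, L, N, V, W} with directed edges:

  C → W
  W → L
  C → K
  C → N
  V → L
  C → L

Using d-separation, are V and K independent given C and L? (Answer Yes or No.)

Yes

2 paths connect V and K; each must be blocked for d-separation to hold:
  1. V → L ← W ← C → K — L:collider[open]; W:chain[open]; C:fork[blocks] ⇒ blocked
  2. V → L ← C → K — L:collider[open]; C:fork[blocks] ⇒ blocked
Since every path is blocked, d-separation holds.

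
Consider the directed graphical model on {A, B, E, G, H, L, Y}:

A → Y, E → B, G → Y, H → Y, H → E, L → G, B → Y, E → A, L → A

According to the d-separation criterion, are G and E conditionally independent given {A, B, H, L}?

Yes

6 paths connect G and E; each must be blocked for d-separation to hold:
  1. G ← L → A ← E — L:fork[blocks]; A:collider[open] ⇒ blocked
  2. G ← L → A → Y ← H → E — L:fork[blocks]; A:chain[blocks]; Y:collider[blocks]; H:fork[blocks] ⇒ blocked
  3. G ← L → A → Y ← B ← E — L:fork[blocks]; A:chain[blocks]; Y:collider[blocks]; B:chain[blocks] ⇒ blocked
  4. G → Y ← H → E — Y:collider[blocks]; H:fork[blocks] ⇒ blocked
  5. G → Y ← B ← E — Y:collider[blocks]; B:chain[blocks] ⇒ blocked
  6. G → Y ← A ← E — Y:collider[blocks]; A:chain[blocks] ⇒ blocked
Every path is blocked, so G and E are d-separated given {A, B, H, L}.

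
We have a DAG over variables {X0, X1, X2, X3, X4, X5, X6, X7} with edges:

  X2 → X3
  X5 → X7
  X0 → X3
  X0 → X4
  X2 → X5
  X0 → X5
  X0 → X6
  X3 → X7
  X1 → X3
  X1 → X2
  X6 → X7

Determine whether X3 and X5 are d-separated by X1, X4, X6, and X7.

No

We examine all 6 paths between X3 and X5:
Path 1: X3 ← X1 → X2 → X5
  X1 is a fork here and X1 is conditioned on, so the path is blocked at X1.
Path 2: X3 ← X2 → X5
  X2 is a fork and X2 is not conditioned on — no node blocks this path, so it is active.
Path 3: X3 → X7 ← X5
  X7 is a collider and X7 is conditioned on, which opens it — no node blocks this path, so it is active.
Path 4: X3 → X7 ← X6 ← X0 → X5
  X6 is a chain here and X6 is conditioned on, so the path is blocked at X6.
Path 5: X3 ← X0 → X5
  X0 is a fork and X0 is not conditioned on — no node blocks this path, so it is active.
Path 6: X3 ← X0 → X6 → X7 ← X5
  X6 is a chain here and X6 is conditioned on, so the path is blocked at X6.
At least one path is unblocked, so d-separation fails.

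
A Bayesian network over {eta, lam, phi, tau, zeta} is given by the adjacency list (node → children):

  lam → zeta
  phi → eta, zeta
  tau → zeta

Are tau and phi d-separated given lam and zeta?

The only undirected path from tau to phi is:
Path 1: tau → zeta ← phi
  zeta is a collider and zeta is conditioned on, which opens it — no node blocks this path, so it is active.
Since the path tau → zeta ← phi is active, tau and phi are not d-separated given {lam, zeta}.

No — tau and phi are not d-separated given {lam, zeta}.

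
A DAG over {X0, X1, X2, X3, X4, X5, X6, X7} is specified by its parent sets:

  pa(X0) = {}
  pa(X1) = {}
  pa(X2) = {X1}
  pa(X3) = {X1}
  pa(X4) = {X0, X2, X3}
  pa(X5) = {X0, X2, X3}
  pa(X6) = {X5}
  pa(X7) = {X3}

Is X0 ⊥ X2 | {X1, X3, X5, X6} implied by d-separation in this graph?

No — X0 and X2 are not d-separated given {X1, X3, X5, X6}.

Enumerating the 6 paths from X0 to X2 and testing each for blocking by {X1, X3, X5, X6}:
  1. X0 → X4 ← X2 — X4:collider[blocks] ⇒ blocked
  2. X0 → X4 ← X3 → X5 ← X2 — X4:collider[blocks]; X3:fork[blocks]; X5:collider[open] ⇒ blocked
  3. X0 → X4 ← X3 ← X1 → X2 — X4:collider[blocks]; X3:chain[blocks]; X1:fork[blocks] ⇒ blocked
  4. X0 → X5 ← X2 — X5:collider[open] ⇒ active
  5. X0 → X5 ← X3 → X4 ← X2 — X5:collider[open]; X3:fork[blocks]; X4:collider[blocks] ⇒ blocked
  6. X0 → X5 ← X3 ← X1 → X2 — X5:collider[open]; X3:chain[blocks]; X1:fork[blocks] ⇒ blocked
At least one path is unblocked, so d-separation fails.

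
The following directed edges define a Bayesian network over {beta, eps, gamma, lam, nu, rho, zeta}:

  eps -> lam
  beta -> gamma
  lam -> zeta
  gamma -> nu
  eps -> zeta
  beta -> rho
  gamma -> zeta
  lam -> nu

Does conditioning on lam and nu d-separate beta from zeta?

No

We examine all 3 paths between beta and zeta:
Path 1: beta → gamma → nu ← lam ← eps → zeta
  lam is a chain here and lam is conditioned on, so the path is blocked at lam.
Path 2: beta → gamma → nu ← lam → zeta
  lam is a fork here and lam is conditioned on, so the path is blocked at lam.
Path 3: beta → gamma → zeta
  gamma is a chain and gamma is not conditioned on — no node blocks this path, so it is active.
At least one path is unblocked, so d-separation fails.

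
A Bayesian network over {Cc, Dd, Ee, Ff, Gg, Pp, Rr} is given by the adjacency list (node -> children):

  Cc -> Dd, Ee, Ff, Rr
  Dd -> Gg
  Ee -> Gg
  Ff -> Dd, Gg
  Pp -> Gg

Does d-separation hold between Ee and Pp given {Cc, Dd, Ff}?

There are 5 undirected paths between Ee and Pp; checking each against the conditioning set {Cc, Dd, Ff}:
Path 1: Ee → Gg ← Pp
  Gg is a collider here and neither Gg nor any of its descendants is conditioned on, so the collider stays closed — the path is blocked at Gg.
Path 2: Ee ← Cc → Ff → Gg ← Pp
  Cc is a fork here and Cc is conditioned on, so the path is blocked at Cc.
Path 3: Ee ← Cc → Ff → Dd → Gg ← Pp
  Cc is a fork here and Cc is conditioned on, so the path is blocked at Cc.
Path 4: Ee ← Cc → Dd ← Ff → Gg ← Pp
  Cc is a fork here and Cc is conditioned on, so the path is blocked at Cc.
Path 5: Ee ← Cc → Dd → Gg ← Pp
  Cc is a fork here and Cc is conditioned on, so the path is blocked at Cc.
Since every path is blocked, d-separation holds.

Yes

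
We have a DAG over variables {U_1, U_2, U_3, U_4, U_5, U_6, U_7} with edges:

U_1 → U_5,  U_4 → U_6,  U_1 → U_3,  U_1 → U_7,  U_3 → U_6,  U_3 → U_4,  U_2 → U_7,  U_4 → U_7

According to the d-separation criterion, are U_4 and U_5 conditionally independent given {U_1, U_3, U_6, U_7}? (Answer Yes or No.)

There are 3 undirected paths between U_4 and U_5; checking each against the conditioning set {U_1, U_3, U_6, U_7}:
Path 1: U_4 → U_7 ← U_1 → U_5
  U_1 is a fork here and U_1 is conditioned on, so the path is blocked at U_1.
Path 2: U_4 ← U_3 ← U_1 → U_5
  U_3 is a chain here and U_3 is conditioned on, so the path is blocked at U_3.
Path 3: U_4 → U_6 ← U_3 ← U_1 → U_5
  U_3 is a chain here and U_3 is conditioned on, so the path is blocked at U_3.
All paths are blocked; U_4 ⊥ U_5 | {U_1, U_3, U_6, U_7} holds.

Yes — U_4 and U_5 are d-separated given {U_1, U_3, U_6, U_7}.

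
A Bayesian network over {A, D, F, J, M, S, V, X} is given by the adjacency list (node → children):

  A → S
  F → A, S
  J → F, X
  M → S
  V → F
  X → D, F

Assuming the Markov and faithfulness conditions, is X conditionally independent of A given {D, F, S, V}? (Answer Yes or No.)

Yes — X and A are d-separated given {D, F, S, V}.

We examine all 4 paths between X and A:
Path 1: X → F → S ← A
  F is a chain here and F is conditioned on, so the path is blocked at F.
Path 2: X → F → A
  F is a chain here and F is conditioned on, so the path is blocked at F.
Path 3: X ← J → F → S ← A
  F is a chain here and F is conditioned on, so the path is blocked at F.
Path 4: X ← J → F → A
  F is a chain here and F is conditioned on, so the path is blocked at F.
Since every path is blocked, d-separation holds.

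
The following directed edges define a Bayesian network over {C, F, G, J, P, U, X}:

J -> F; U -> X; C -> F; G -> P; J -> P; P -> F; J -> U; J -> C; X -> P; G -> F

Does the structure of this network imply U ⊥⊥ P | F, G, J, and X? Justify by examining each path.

Yes

6 paths connect U and P; each must be blocked for d-separation to hold:
  1. U → X → P — X:chain[blocks] ⇒ blocked
  2. U ← J → C → F ← G → P — J:fork[blocks]; C:chain[open]; F:collider[open]; G:fork[blocks] ⇒ blocked
  3. U ← J → C → F ← P — J:fork[blocks]; C:chain[open]; F:collider[open] ⇒ blocked
  4. U ← J → F ← G → P — J:fork[blocks]; F:collider[open]; G:fork[blocks] ⇒ blocked
  5. U ← J → F ← P — J:fork[blocks]; F:collider[open] ⇒ blocked
  6. U ← J → P — J:fork[blocks] ⇒ blocked
Since every path is blocked, d-separation holds.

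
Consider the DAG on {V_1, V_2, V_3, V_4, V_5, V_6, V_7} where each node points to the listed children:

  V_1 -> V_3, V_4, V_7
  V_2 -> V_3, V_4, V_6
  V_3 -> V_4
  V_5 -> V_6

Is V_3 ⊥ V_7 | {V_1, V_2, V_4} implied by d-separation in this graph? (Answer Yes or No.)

Yes

3 paths connect V_3 and V_7; each must be blocked for d-separation to hold:
Path 1: V_3 ← V_1 → V_7
  V_1 is a fork here and V_1 is conditioned on, so the path is blocked at V_1.
Path 2: V_3 → V_4 ← V_1 → V_7
  V_1 is a fork here and V_1 is conditioned on, so the path is blocked at V_1.
Path 3: V_3 ← V_2 → V_4 ← V_1 → V_7
  V_2 is a fork here and V_2 is conditioned on, so the path is blocked at V_2.
All paths are blocked; V_3 ⊥ V_7 | {V_1, V_2, V_4} holds.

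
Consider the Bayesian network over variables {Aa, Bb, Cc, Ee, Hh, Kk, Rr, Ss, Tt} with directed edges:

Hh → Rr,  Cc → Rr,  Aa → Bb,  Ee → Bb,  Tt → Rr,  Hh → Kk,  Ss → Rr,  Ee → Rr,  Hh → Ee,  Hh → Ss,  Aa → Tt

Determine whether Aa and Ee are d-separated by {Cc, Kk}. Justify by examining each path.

We examine all 4 paths between Aa and Ee:
Path 1: Aa → Tt → Rr ← Ss ← Hh → Ee
  Rr is a collider here and neither Rr nor any of its descendants is conditioned on, so the collider stays closed — the path is blocked at Rr.
Path 2: Aa → Tt → Rr ← Hh → Ee
  Rr is a collider here and neither Rr nor any of its descendants is conditioned on, so the collider stays closed — the path is blocked at Rr.
Path 3: Aa → Tt → Rr ← Ee
  Rr is a collider here and neither Rr nor any of its descendants is conditioned on, so the collider stays closed — the path is blocked at Rr.
Path 4: Aa → Bb ← Ee
  Bb is a collider here and neither Bb nor any of its descendants is conditioned on, so the collider stays closed — the path is blocked at Bb.
All paths are blocked; Aa ⊥ Ee | {Cc, Kk} holds.

Yes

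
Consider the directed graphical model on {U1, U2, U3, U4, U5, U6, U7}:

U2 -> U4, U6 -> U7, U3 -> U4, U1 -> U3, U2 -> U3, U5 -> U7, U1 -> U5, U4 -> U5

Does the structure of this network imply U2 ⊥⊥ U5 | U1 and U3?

Enumerating the 4 paths from U2 to U5 and testing each for blocking by {U1, U3}:
Path 1: U2 → U4 ← U3 ← U1 → U5
  U4 is a collider here and neither U4 nor any of its descendants is conditioned on, so the collider stays closed — the path is blocked at U4.
Path 2: U2 → U4 → U5
  U4 is a chain and U4 is not conditioned on — no node blocks this path, so it is active.
Path 3: U2 → U3 → U4 → U5
  U3 is a chain here and U3 is conditioned on, so the path is blocked at U3.
Path 4: U2 → U3 ← U1 → U5
  U1 is a fork here and U1 is conditioned on, so the path is blocked at U1.
Since the path U2 → U4 → U5 is active, U2 and U5 are not d-separated given {U1, U3}.

No — U2 and U5 are not d-separated given {U1, U3}.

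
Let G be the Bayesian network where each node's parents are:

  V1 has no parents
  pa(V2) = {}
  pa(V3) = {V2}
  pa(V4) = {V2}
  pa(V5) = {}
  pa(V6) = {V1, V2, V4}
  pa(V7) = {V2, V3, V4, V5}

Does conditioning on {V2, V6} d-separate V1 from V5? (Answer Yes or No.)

We examine all 6 paths between V1 and V5:
Path 1: V1 → V6 ← V4 → V7 ← V5
  V7 is a collider here and neither V7 nor any of its descendants is conditioned on, so the collider stays closed — the path is blocked at V7.
Path 2: V1 → V6 ← V4 ← V2 → V7 ← V5
  V2 is a fork here and V2 is conditioned on, so the path is blocked at V2.
Path 3: V1 → V6 ← V4 ← V2 → V3 → V7 ← V5
  V2 is a fork here and V2 is conditioned on, so the path is blocked at V2.
Path 4: V1 → V6 ← V2 → V4 → V7 ← V5
  V2 is a fork here and V2 is conditioned on, so the path is blocked at V2.
Path 5: V1 → V6 ← V2 → V7 ← V5
  V2 is a fork here and V2 is conditioned on, so the path is blocked at V2.
Path 6: V1 → V6 ← V2 → V3 → V7 ← V5
  V2 is a fork here and V2 is conditioned on, so the path is blocked at V2.
All paths are blocked; V1 ⊥ V5 | {V2, V6} holds.

Yes — V1 and V5 are d-separated given {V2, V6}.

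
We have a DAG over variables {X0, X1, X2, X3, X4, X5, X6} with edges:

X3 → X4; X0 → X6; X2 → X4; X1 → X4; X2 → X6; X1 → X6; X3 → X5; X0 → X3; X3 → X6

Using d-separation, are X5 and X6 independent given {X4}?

Enumerating the 4 paths from X5 to X6 and testing each for blocking by {X4}:
Path 1: X5 ← X3 ← X0 → X6
  X3 is a chain and X3 is not conditioned on; X0 is a fork and X0 is not conditioned on — no node blocks this path, so it is active.
Path 2: X5 ← X3 → X6
  X3 is a fork and X3 is not conditioned on — no node blocks this path, so it is active.
Path 3: X5 ← X3 → X4 ← X1 → X6
  X3 is a fork and X3 is not conditioned on; X4 is a collider and X4 is conditioned on, which opens it; X1 is a fork and X1 is not conditioned on — no node blocks this path, so it is active.
Path 4: X5 ← X3 → X4 ← X2 → X6
  X3 is a fork and X3 is not conditioned on; X4 is a collider and X4 is conditioned on, which opens it; X2 is a fork and X2 is not conditioned on — no node blocks this path, so it is active.
At least one path is unblocked, so d-separation fails.

No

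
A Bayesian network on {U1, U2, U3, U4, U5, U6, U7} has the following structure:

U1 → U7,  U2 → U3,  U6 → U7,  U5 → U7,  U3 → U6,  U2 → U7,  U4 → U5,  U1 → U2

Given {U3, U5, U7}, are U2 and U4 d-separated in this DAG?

Yes

3 paths connect U2 and U4; each must be blocked for d-separation to hold:
  1. U2 → U3 → U6 → U7 ← U5 ← U4 — U3:chain[blocks]; U6:chain[open]; U7:collider[open]; U5:chain[blocks] ⇒ blocked
  2. U2 ← U1 → U7 ← U5 ← U4 — U1:fork[open]; U7:collider[open]; U5:chain[blocks] ⇒ blocked
  3. U2 → U7 ← U5 ← U4 — U7:collider[open]; U5:chain[blocks] ⇒ blocked
Every path is blocked, so U2 and U4 are d-separated given {U3, U5, U7}.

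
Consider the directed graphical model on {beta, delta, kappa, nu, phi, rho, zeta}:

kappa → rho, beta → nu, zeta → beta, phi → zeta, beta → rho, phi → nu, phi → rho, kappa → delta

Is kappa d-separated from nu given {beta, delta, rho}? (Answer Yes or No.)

Enumerating the 4 paths from kappa to nu and testing each for blocking by {beta, delta, rho}:
  1. kappa → rho ← beta → nu — rho:collider[open]; beta:fork[blocks] ⇒ blocked
  2. kappa → rho ← beta ← zeta ← phi → nu — rho:collider[open]; beta:chain[blocks]; zeta:chain[open]; phi:fork[open] ⇒ blocked
  3. kappa → rho ← phi → nu — rho:collider[open]; phi:fork[open] ⇒ active
  4. kappa → rho ← phi → zeta → beta → nu — rho:collider[open]; phi:fork[open]; zeta:chain[open]; beta:chain[blocks] ⇒ blocked
Because an active path exists, kappa and nu are not d-separated.

No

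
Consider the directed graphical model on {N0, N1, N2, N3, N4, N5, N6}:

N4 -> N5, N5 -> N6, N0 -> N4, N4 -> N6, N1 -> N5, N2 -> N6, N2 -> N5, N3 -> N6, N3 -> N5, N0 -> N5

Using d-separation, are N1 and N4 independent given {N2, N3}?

Yes

There are 5 undirected paths between N1 and N4; checking each against the conditioning set {N2, N3}:
Path 1: N1 → N5 ← N0 → N4
  N5 is a collider here and neither N5 nor any of its descendants is conditioned on, so the collider stays closed — the path is blocked at N5.
Path 2: N1 → N5 ← N3 → N6 ← N4
  N5 is a collider here and neither N5 nor any of its descendants is conditioned on, so the collider stays closed — the path is blocked at N5.
Path 3: N1 → N5 ← N2 → N6 ← N4
  N5 is a collider here and neither N5 nor any of its descendants is conditioned on, so the collider stays closed — the path is blocked at N5.
Path 4: N1 → N5 → N6 ← N4
  N6 is a collider here and neither N6 nor any of its descendants is conditioned on, so the collider stays closed — the path is blocked at N6.
Path 5: N1 → N5 ← N4
  N5 is a collider here and neither N5 nor any of its descendants is conditioned on, so the collider stays closed — the path is blocked at N5.
All paths are blocked; N1 ⊥ N4 | {N2, N3} holds.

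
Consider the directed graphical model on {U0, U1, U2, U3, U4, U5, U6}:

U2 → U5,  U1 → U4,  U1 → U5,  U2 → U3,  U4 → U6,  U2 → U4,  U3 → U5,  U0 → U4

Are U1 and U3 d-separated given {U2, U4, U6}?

Yes

There are 4 undirected paths between U1 and U3; checking each against the conditioning set {U2, U4, U6}:
Path 1: U1 → U4 ← U2 → U3
  U2 is a fork here and U2 is conditioned on, so the path is blocked at U2.
Path 2: U1 → U4 ← U2 → U5 ← U3
  U2 is a fork here and U2 is conditioned on, so the path is blocked at U2.
Path 3: U1 → U5 ← U3
  U5 is a collider here and neither U5 nor any of its descendants is conditioned on, so the collider stays closed — the path is blocked at U5.
Path 4: U1 → U5 ← U2 → U3
  U5 is a collider here and neither U5 nor any of its descendants is conditioned on, so the collider stays closed — the path is blocked at U5.
Since every path is blocked, d-separation holds.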